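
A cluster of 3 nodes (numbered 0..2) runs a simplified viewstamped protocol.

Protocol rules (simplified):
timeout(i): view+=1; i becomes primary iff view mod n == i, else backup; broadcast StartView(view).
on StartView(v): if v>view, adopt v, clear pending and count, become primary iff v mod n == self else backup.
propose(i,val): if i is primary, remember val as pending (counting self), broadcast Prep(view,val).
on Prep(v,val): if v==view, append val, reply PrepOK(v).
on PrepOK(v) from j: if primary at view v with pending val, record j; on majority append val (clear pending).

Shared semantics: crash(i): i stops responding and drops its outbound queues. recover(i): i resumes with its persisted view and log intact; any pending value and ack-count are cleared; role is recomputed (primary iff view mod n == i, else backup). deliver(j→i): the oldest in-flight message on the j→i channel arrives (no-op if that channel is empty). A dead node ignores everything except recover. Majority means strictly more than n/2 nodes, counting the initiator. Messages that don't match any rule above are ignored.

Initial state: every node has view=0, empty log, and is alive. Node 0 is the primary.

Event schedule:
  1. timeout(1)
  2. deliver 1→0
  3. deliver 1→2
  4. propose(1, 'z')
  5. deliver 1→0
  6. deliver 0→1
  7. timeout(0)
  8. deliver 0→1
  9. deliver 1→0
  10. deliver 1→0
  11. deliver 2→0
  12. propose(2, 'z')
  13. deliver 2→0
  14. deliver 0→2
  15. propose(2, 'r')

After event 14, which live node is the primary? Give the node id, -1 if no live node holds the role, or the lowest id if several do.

2

step 1 timeout(1): 1={prim,v=1,log=-}
step 2 deliver 1→0: 0={back,v=1,log=-}
step 3 deliver 1→2: 2={back,v=1,log=-}
step 4 propose(1,'z'): —
step 5 deliver 1→0: 0={back,v=1,log=z}
step 6 deliver 0→1: 1={prim,v=1,log=z}
step 7 timeout(0): 0={back,v=2,log=z}
step 8 deliver 0→1: 1={back,v=2,log=z}
step 9 deliver 1→0: —
step 10 deliver 1→0: —
step 11 deliver 2→0: —
step 12 propose(2,'z'): —
step 13 deliver 2→0: —
step 14 deliver 0→2: 2={prim,v=2,log=-}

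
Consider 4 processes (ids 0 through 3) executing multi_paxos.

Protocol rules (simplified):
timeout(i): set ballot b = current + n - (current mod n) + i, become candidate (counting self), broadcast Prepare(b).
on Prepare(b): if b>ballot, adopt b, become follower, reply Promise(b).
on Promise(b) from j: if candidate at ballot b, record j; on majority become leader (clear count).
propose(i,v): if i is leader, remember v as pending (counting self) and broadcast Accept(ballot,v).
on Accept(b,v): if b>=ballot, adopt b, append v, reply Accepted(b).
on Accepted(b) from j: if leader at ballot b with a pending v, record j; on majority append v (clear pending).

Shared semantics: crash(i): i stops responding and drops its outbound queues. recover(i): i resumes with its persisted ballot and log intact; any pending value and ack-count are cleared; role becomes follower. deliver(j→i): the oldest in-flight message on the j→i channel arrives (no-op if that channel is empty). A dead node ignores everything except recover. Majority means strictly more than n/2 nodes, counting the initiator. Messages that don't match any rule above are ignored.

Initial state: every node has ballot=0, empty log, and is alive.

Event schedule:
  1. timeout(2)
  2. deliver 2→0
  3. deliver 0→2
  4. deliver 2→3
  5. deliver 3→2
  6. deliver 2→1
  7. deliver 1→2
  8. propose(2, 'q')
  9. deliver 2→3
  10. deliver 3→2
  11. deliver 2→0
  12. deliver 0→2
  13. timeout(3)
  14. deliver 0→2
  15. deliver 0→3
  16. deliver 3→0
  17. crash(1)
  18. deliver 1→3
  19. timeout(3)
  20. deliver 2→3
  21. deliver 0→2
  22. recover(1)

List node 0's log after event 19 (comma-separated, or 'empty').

q

[1] timeout(2) → N2(cand b6 [-])
[2] deliver 2→0 → N0(foll b6 [-])
[3] deliver 0→2 → ∅
[4] deliver 2→3 → N3(foll b6 [-])
[5] deliver 3→2 → N2(lead b6 [-])
[6] deliver 2→1 → N1(foll b6 [-])
[7] deliver 1→2 → ∅
[8] propose(2,'q') → ∅
[9] deliver 2→3 → N3(foll b6 [q])
[10] deliver 3→2 → ∅
[11] deliver 2→0 → N0(foll b6 [q])
[12] deliver 0→2 → N2(lead b6 [q])
[13] timeout(3) → N3(cand b11 [q])
[14] deliver 0→2 → ∅
[15] deliver 0→3 → ∅
[16] deliver 3→0 → N0(foll b11 [q])
[17] crash(1) → N1(✗foll b6 [-])
[18] deliver 1→3 → ∅
[19] timeout(3) → N3(cand b15 [q])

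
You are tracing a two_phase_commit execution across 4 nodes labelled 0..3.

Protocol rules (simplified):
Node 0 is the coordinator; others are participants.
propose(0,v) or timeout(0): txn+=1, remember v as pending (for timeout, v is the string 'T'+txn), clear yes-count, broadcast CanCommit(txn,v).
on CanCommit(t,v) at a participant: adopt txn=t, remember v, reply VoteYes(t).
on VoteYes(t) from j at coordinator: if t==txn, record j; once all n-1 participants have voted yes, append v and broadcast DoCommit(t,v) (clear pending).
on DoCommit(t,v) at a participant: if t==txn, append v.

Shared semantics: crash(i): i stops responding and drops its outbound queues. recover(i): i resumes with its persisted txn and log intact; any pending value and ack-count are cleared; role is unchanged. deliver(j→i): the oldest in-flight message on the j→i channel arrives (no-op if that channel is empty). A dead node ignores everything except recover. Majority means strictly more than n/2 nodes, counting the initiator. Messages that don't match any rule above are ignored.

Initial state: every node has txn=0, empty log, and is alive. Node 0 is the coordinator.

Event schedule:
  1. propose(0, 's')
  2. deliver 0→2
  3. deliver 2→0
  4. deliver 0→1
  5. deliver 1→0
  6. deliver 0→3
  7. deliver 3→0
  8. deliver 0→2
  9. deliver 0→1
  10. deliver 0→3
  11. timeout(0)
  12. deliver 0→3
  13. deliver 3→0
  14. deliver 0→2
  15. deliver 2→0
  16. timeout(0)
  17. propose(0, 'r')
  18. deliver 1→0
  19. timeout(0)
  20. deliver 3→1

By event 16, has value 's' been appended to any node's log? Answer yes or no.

step 1 propose(0,'s'): 0={coor,t=1,log=-}
step 2 deliver 0→2: 2={part,t=1,log=-}
step 3 deliver 2→0: —
step 4 deliver 0→1: 1={part,t=1,log=-}
step 5 deliver 1→0: —
step 6 deliver 0→3: 3={part,t=1,log=-}
step 7 deliver 3→0: 0={coor,t=1,log=s}
step 8 deliver 0→2: 2={part,t=1,log=s}
step 9 deliver 0→1: 1={part,t=1,log=s}
step 10 deliver 0→3: 3={part,t=1,log=s}
step 11 timeout(0): 0={coor,t=2,log=s}
step 12 deliver 0→3: 3={part,t=2,log=s}
step 13 deliver 3→0: —
step 14 deliver 0→2: 2={part,t=2,log=s}
step 15 deliver 2→0: —
step 16 timeout(0): 0={coor,t=3,log=s}

yes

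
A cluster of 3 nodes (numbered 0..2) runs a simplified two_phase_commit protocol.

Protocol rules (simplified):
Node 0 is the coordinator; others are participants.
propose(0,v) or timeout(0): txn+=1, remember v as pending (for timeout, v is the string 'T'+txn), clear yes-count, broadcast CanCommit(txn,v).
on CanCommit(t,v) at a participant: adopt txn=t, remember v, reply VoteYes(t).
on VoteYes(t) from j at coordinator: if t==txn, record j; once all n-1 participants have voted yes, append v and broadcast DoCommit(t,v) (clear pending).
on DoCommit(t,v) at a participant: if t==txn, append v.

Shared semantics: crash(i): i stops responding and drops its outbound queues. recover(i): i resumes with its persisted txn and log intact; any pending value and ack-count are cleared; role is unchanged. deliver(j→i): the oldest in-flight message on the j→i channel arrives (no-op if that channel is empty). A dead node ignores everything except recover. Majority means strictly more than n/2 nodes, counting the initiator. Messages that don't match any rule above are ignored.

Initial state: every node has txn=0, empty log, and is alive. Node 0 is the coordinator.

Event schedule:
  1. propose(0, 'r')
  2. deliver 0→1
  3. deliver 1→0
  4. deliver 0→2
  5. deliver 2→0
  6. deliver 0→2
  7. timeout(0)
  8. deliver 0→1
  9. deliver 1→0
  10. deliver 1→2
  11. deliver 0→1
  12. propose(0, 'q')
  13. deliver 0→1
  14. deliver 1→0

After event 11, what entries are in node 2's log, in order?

r

after 1 — propose(0,'r'): n0:coor/t1/[-]
after 2 — deliver 0→1: n1:part/t1/[-]
after 3 — deliver 1→0: ·
after 4 — deliver 0→2: n2:part/t1/[-]
after 5 — deliver 2→0: n0:coor/t1/[r]
after 6 — deliver 0→2: n2:part/t1/[r]
after 7 — timeout(0): n0:coor/t2/[r]
after 8 — deliver 0→1: n1:part/t1/[r]
after 9 — deliver 1→0: ·
after 10 — deliver 1→2: ·
after 11 — deliver 0→1: n1:part/t2/[r]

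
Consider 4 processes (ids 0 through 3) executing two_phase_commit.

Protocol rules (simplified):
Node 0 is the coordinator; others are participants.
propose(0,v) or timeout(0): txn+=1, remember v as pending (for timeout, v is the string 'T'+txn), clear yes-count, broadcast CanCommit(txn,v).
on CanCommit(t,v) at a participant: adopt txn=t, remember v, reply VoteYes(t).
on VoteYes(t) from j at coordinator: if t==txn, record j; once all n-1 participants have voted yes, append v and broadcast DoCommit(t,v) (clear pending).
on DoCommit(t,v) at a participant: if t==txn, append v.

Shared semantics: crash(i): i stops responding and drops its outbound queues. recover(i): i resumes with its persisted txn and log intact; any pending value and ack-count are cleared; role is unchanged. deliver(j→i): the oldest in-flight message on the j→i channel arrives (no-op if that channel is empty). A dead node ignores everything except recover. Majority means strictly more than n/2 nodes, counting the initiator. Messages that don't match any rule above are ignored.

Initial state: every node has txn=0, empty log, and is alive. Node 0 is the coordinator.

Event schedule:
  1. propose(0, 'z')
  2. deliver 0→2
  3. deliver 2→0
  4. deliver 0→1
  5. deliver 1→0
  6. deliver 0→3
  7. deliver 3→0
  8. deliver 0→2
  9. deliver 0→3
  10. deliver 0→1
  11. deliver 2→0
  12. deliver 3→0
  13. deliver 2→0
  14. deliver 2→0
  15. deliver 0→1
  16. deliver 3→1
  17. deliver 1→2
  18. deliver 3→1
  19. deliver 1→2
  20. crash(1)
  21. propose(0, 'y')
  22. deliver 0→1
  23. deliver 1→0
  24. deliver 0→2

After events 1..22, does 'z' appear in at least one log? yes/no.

1. propose(0,'z'):  <0:coor t1 ->
2. deliver 0→2:  <2:part t1 ->
3. deliver 2→0:  nop
4. deliver 0→1:  <1:part t1 ->
5. deliver 1→0:  nop
6. deliver 0→3:  <3:part t1 ->
7. deliver 3→0:  <0:coor t1 z>
8. deliver 0→2:  <2:part t1 z>
9. deliver 0→3:  <3:part t1 z>
10. deliver 0→1:  <1:part t1 z>
11. deliver 2→0:  nop
12. deliver 3→0:  nop
13. deliver 2→0:  nop
14. deliver 2→0:  nop
15. deliver 0→1:  nop
16. deliver 3→1:  nop
17. deliver 1→2:  nop
18. deliver 3→1:  nop
19. deliver 1→2:  nop
20. crash(1):  <1:✗part t1 z>
21. propose(0,'y'):  <0:coor t2 z>
22. deliver 0→1:  nop

yes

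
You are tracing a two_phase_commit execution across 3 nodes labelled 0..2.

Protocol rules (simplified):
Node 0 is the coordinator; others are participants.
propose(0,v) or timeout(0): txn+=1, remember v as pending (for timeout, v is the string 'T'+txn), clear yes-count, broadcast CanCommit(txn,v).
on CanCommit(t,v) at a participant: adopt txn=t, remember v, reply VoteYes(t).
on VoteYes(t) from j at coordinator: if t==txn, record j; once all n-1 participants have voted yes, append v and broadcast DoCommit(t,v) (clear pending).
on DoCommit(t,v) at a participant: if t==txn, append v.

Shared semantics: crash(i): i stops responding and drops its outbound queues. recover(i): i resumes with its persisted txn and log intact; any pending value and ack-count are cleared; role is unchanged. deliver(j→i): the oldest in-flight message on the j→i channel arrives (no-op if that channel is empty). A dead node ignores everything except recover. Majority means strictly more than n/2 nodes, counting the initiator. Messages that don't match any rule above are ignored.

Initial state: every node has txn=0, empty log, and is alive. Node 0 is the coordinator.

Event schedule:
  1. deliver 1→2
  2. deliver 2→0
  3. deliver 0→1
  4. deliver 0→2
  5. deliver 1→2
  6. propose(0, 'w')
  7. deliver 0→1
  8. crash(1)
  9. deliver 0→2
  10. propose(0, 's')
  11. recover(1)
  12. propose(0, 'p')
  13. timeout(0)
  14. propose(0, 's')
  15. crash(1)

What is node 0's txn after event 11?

e1 deliver 1→2: ·
e2 deliver 2→0: ·
e3 deliver 0→1: ·
e4 deliver 0→2: ·
e5 deliver 1→2: ·
e6 propose(0,'w'): 0[coor,t=1,-]
e7 deliver 0→1: 1[part,t=1,-]
e8 crash(1): 1[✗part,t=1,-]
e9 deliver 0→2: 2[part,t=1,-]
e10 propose(0,'s'): 0[coor,t=2,-]
e11 recover(1): 1[part,t=1,-]

2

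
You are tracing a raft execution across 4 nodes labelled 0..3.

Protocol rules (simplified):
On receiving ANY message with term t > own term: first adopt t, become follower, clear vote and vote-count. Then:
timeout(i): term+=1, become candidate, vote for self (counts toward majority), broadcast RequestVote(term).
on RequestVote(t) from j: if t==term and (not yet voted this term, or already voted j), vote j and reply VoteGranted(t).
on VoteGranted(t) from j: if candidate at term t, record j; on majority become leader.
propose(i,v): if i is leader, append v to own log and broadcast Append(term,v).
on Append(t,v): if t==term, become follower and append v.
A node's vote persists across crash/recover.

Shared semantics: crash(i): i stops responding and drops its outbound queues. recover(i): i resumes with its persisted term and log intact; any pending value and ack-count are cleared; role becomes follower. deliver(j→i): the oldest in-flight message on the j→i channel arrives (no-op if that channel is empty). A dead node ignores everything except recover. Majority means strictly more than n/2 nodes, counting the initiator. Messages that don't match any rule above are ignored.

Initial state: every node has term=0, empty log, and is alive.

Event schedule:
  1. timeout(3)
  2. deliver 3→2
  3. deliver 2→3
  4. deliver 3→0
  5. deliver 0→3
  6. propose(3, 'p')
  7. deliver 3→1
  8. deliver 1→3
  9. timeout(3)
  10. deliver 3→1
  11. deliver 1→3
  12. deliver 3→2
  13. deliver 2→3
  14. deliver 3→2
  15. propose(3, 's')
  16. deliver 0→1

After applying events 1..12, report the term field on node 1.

1

[1] timeout(3) → N3(cand t1 [-])
[2] deliver 3→2 → N2(foll t1 [-])
[3] deliver 2→3 → ∅
[4] deliver 3→0 → N0(foll t1 [-])
[5] deliver 0→3 → N3(lead t1 [-])
[6] propose(3,'p') → N3(lead t1 [p])
[7] deliver 3→1 → N1(foll t1 [-])
[8] deliver 1→3 → ∅
[9] timeout(3) → N3(cand t2 [p])
[10] deliver 3→1 → N1(foll t1 [p])
[11] deliver 1→3 → ∅
[12] deliver 3→2 → N2(foll t1 [p])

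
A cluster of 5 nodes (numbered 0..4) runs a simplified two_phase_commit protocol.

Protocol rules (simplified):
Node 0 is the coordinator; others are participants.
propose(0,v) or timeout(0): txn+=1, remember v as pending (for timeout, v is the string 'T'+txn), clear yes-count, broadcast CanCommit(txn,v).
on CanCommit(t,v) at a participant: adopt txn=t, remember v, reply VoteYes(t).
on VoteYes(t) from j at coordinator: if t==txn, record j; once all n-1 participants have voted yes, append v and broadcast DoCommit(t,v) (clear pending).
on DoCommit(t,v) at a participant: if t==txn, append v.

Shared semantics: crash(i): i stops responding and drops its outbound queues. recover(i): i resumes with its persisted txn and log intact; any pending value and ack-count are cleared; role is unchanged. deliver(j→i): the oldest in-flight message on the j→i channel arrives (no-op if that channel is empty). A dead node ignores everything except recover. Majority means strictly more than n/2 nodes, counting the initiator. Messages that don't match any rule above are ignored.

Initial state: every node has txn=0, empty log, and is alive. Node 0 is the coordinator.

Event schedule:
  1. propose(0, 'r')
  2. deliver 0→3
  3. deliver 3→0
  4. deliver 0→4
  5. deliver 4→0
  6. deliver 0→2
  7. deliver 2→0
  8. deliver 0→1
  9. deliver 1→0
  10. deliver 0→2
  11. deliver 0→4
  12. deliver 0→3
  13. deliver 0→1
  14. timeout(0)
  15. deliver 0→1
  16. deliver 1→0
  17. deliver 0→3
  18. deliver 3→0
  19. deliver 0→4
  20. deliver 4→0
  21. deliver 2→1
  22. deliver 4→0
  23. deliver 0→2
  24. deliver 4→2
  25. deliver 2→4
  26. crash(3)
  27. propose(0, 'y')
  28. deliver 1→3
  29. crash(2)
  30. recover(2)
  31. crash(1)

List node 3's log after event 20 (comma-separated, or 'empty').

step 1 propose(0,'r'): 0={coor,t=1,log=-}
step 2 deliver 0→3: 3={part,t=1,log=-}
step 3 deliver 3→0: —
step 4 deliver 0→4: 4={part,t=1,log=-}
step 5 deliver 4→0: —
step 6 deliver 0→2: 2={part,t=1,log=-}
step 7 deliver 2→0: —
step 8 deliver 0→1: 1={part,t=1,log=-}
step 9 deliver 1→0: 0={coor,t=1,log=r}
step 10 deliver 0→2: 2={part,t=1,log=r}
step 11 deliver 0→4: 4={part,t=1,log=r}
step 12 deliver 0→3: 3={part,t=1,log=r}
step 13 deliver 0→1: 1={part,t=1,log=r}
step 14 timeout(0): 0={coor,t=2,log=r}
step 15 deliver 0→1: 1={part,t=2,log=r}
step 16 deliver 1→0: —
step 17 deliver 0→3: 3={part,t=2,log=r}
step 18 deliver 3→0: —
step 19 deliver 0→4: 4={part,t=2,log=r}
step 20 deliver 4→0: —

r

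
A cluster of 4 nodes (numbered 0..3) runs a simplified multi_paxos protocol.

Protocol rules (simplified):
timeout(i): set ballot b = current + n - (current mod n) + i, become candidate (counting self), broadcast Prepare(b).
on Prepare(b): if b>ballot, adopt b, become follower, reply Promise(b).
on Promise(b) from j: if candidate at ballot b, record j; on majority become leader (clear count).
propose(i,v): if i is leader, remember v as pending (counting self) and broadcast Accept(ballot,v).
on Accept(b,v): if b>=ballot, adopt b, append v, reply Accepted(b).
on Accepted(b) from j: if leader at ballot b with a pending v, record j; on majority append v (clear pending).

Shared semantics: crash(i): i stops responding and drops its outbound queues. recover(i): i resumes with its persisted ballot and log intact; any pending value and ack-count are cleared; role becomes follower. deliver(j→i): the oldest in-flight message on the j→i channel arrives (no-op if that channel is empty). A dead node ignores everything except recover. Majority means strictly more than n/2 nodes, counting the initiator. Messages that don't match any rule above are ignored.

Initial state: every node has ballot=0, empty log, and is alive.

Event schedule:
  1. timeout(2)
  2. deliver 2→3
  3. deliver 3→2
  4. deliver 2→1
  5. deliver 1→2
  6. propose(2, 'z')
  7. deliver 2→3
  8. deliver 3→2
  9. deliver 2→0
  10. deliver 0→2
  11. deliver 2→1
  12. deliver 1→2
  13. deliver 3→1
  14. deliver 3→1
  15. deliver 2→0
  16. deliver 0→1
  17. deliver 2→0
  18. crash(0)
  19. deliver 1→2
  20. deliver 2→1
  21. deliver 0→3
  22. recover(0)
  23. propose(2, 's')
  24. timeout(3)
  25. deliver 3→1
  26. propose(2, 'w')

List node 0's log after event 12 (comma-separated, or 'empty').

step 1 timeout(2): 2={cand,b=6,log=-}
step 2 deliver 2→3: 3={foll,b=6,log=-}
step 3 deliver 3→2: —
step 4 deliver 2→1: 1={foll,b=6,log=-}
step 5 deliver 1→2: 2={lead,b=6,log=-}
step 6 propose(2,'z'): —
step 7 deliver 2→3: 3={foll,b=6,log=z}
step 8 deliver 3→2: —
step 9 deliver 2→0: 0={foll,b=6,log=-}
step 10 deliver 0→2: —
step 11 deliver 2→1: 1={foll,b=6,log=z}
step 12 deliver 1→2: 2={lead,b=6,log=z}

empty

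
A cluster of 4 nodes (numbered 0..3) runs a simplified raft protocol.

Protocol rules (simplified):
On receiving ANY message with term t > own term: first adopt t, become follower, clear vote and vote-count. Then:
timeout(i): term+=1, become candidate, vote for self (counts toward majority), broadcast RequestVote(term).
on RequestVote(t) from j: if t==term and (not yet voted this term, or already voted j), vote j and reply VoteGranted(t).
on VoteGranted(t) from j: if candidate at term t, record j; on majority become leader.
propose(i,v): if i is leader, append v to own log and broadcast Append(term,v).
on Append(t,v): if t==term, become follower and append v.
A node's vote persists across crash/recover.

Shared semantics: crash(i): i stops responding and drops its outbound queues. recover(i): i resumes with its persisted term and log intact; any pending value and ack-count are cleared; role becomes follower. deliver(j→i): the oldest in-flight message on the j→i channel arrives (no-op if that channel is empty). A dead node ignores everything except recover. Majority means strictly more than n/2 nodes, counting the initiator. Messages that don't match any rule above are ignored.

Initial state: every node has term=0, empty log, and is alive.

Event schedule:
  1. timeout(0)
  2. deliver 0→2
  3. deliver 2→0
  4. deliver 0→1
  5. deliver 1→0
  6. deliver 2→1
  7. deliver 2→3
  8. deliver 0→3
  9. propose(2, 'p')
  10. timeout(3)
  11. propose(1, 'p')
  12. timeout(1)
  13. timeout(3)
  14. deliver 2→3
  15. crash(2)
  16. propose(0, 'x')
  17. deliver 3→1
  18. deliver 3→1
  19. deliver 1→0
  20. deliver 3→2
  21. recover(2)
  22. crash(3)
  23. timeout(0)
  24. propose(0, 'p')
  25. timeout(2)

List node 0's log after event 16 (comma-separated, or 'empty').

e1 timeout(0): 0[cand,t=1,-]
e2 deliver 0→2: 2[foll,t=1,-]
e3 deliver 2→0: ·
e4 deliver 0→1: 1[foll,t=1,-]
e5 deliver 1→0: 0[lead,t=1,-]
e6 deliver 2→1: ·
e7 deliver 2→3: ·
e8 deliver 0→3: 3[foll,t=1,-]
e9 propose(2,'p'): ·
e10 timeout(3): 3[cand,t=2,-]
e11 propose(1,'p'): ·
e12 timeout(1): 1[cand,t=2,-]
e13 timeout(3): 3[cand,t=3,-]
e14 deliver 2→3: ·
e15 crash(2): 2[✗foll,t=1,-]
e16 propose(0,'x'): 0[lead,t=1,x]

x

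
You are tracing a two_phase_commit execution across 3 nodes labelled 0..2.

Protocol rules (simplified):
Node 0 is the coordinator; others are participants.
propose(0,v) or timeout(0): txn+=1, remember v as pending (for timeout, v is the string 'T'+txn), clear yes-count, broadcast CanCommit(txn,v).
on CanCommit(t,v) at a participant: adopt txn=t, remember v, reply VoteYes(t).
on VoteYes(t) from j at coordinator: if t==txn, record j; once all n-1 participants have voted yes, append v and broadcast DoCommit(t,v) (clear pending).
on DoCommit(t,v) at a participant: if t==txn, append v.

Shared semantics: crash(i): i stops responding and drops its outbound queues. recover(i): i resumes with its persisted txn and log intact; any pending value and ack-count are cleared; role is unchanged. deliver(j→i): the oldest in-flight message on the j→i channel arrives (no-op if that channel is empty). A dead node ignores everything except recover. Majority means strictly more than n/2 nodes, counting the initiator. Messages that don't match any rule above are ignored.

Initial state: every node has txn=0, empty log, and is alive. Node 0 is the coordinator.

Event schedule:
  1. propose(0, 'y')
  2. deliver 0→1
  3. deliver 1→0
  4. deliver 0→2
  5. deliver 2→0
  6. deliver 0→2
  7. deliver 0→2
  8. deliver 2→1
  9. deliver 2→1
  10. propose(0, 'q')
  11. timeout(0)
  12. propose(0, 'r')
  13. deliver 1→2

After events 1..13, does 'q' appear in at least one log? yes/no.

no

[1] propose(0,'y') → N0(coor t1 [-])
[2] deliver 0→1 → N1(part t1 [-])
[3] deliver 1→0 → ∅
[4] deliver 0→2 → N2(part t1 [-])
[5] deliver 2→0 → N0(coor t1 [y])
[6] deliver 0→2 → N2(part t1 [y])
[7] deliver 0→2 → ∅
[8] deliver 2→1 → ∅
[9] deliver 2→1 → ∅
[10] propose(0,'q') → N0(coor t2 [y])
[11] timeout(0) → N0(coor t3 [y])
[12] propose(0,'r') → N0(coor t4 [y])
[13] deliver 1→2 → ∅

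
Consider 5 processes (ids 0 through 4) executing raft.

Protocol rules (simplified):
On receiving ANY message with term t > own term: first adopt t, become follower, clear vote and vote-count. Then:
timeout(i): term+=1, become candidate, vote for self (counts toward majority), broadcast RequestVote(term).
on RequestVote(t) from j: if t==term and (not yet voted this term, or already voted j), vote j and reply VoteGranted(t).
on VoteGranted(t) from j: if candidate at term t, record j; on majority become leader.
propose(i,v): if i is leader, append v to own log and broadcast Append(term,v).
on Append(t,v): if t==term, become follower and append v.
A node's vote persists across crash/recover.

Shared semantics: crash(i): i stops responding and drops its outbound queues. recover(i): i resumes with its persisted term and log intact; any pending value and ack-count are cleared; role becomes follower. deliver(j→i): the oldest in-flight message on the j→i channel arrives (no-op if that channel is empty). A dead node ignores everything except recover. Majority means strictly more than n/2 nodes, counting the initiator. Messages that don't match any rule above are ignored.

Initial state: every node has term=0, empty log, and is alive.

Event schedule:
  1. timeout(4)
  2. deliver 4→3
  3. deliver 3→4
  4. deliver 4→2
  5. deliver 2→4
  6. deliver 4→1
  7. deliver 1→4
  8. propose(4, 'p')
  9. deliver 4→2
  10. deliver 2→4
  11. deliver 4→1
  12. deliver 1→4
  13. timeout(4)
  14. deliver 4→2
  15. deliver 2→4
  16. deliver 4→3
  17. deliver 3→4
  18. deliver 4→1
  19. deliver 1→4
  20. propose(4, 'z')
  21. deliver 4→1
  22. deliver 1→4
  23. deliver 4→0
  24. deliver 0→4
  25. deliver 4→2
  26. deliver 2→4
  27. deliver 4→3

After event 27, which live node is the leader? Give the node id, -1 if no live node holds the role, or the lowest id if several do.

4

e1 timeout(4): 4[cand,t=1,-]
e2 deliver 4→3: 3[foll,t=1,-]
e3 deliver 3→4: ·
e4 deliver 4→2: 2[foll,t=1,-]
e5 deliver 2→4: 4[lead,t=1,-]
e6 deliver 4→1: 1[foll,t=1,-]
e7 deliver 1→4: ·
e8 propose(4,'p'): 4[lead,t=1,p]
e9 deliver 4→2: 2[foll,t=1,p]
e10 deliver 2→4: ·
e11 deliver 4→1: 1[foll,t=1,p]
e12 deliver 1→4: ·
e13 timeout(4): 4[cand,t=2,p]
e14 deliver 4→2: 2[foll,t=2,p]
e15 deliver 2→4: ·
e16 deliver 4→3: 3[foll,t=1,p]
e17 deliver 3→4: ·
e18 deliver 4→1: 1[foll,t=2,p]
e19 deliver 1→4: 4[lead,t=2,p]
e20 propose(4,'z'): 4[lead,t=2,p,z]
e21 deliver 4→1: 1[foll,t=2,p,z]
e22 deliver 1→4: ·
e23 deliver 4→0: 0[foll,t=1,-]
e24 deliver 0→4: ·
e25 deliver 4→2: 2[foll,t=2,p,z]
e26 deliver 2→4: ·
e27 deliver 4→3: 3[foll,t=2,p]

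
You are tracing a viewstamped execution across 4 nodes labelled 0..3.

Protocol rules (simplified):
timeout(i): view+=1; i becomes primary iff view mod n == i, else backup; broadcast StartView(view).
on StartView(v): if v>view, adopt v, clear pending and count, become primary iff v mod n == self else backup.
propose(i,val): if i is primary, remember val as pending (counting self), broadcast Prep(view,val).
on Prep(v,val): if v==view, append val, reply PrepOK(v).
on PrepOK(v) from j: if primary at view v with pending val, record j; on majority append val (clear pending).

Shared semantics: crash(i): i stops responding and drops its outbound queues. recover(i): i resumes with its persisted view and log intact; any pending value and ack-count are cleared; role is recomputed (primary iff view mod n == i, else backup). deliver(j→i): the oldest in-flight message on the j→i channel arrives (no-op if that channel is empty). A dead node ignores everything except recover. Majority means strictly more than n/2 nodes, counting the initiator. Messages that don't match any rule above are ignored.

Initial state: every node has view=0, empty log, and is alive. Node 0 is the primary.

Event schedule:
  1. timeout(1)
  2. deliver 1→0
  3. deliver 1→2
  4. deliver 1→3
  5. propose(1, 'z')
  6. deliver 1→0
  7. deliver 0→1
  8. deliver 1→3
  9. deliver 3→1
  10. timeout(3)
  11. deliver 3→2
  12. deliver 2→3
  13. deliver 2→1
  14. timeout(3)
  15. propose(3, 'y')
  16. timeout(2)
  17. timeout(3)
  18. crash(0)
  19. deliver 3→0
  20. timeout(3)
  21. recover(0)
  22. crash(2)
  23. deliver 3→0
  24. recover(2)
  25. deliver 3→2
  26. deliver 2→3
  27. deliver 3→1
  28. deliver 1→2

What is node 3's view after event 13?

2

after 1 — timeout(1): n1:prim/v1/[-]
after 2 — deliver 1→0: n0:back/v1/[-]
after 3 — deliver 1→2: n2:back/v1/[-]
after 4 — deliver 1→3: n3:back/v1/[-]
after 5 — propose(1,'z'): ·
after 6 — deliver 1→0: n0:back/v1/[z]
after 7 — deliver 0→1: ·
after 8 — deliver 1→3: n3:back/v1/[z]
after 9 — deliver 3→1: n1:prim/v1/[z]
after 10 — timeout(3): n3:back/v2/[z]
after 11 — deliver 3→2: n2:prim/v2/[-]
after 12 — deliver 2→3: ·
after 13 — deliver 2→1: ·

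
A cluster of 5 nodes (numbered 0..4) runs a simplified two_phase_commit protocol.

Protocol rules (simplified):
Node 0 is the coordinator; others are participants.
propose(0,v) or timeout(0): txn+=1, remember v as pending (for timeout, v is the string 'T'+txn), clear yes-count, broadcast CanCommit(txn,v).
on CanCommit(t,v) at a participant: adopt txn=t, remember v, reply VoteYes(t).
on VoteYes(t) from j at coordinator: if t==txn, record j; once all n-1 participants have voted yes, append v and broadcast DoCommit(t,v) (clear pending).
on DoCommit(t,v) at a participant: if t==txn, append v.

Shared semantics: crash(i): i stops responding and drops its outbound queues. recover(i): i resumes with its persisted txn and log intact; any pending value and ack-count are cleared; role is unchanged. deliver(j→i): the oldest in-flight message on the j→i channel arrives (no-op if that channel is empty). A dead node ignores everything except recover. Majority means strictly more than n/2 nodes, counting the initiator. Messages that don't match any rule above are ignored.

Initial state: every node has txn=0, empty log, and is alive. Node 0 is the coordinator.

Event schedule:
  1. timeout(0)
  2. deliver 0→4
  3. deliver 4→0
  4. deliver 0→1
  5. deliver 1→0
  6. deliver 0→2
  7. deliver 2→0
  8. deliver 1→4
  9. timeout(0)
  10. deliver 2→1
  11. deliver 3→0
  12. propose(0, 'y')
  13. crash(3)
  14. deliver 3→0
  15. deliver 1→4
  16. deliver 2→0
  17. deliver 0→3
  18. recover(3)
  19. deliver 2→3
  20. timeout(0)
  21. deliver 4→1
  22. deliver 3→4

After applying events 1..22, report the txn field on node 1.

e1 timeout(0): 0[coor,t=1,-]
e2 deliver 0→4: 4[part,t=1,-]
e3 deliver 4→0: ·
e4 deliver 0→1: 1[part,t=1,-]
e5 deliver 1→0: ·
e6 deliver 0→2: 2[part,t=1,-]
e7 deliver 2→0: ·
e8 deliver 1→4: ·
e9 timeout(0): 0[coor,t=2,-]
e10 deliver 2→1: ·
e11 deliver 3→0: ·
e12 propose(0,'y'): 0[coor,t=3,-]
e13 crash(3): 3[✗part,t=0,-]
e14 deliver 3→0: ·
e15 deliver 1→4: ·
e16 deliver 2→0: ·
e17 deliver 0→3: ·
e18 recover(3): 3[part,t=0,-]
e19 deliver 2→3: ·
e20 timeout(0): 0[coor,t=4,-]
e21 deliver 4→1: ·
e22 deliver 3→4: ·

1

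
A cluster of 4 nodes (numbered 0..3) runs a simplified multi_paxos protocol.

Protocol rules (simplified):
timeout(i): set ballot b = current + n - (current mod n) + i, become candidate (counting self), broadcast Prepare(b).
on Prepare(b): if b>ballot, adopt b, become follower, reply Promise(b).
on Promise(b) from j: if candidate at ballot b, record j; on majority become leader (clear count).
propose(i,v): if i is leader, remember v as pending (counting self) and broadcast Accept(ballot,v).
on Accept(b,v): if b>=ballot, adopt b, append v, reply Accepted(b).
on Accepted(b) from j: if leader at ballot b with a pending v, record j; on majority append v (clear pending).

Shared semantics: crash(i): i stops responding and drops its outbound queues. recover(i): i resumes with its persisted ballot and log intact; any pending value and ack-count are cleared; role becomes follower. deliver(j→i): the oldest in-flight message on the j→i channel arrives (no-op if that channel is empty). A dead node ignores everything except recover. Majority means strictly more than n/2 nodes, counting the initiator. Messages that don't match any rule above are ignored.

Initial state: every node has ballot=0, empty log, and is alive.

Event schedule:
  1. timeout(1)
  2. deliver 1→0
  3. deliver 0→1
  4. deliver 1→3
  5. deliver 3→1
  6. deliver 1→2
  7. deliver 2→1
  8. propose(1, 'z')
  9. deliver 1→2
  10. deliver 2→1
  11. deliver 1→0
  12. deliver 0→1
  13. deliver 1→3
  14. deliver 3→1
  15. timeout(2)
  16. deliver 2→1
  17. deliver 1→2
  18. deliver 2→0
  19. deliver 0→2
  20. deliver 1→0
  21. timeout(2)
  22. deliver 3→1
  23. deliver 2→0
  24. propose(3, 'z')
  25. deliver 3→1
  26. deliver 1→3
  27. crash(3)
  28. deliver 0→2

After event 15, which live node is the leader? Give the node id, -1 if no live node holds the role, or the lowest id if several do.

1

after 1 — timeout(1): n1:cand/b5/[-]
after 2 — deliver 1→0: n0:foll/b5/[-]
after 3 — deliver 0→1: ·
after 4 — deliver 1→3: n3:foll/b5/[-]
after 5 — deliver 3→1: n1:lead/b5/[-]
after 6 — deliver 1→2: n2:foll/b5/[-]
after 7 — deliver 2→1: ·
after 8 — propose(1,'z'): ·
after 9 — deliver 1→2: n2:foll/b5/[z]
after 10 — deliver 2→1: ·
after 11 — deliver 1→0: n0:foll/b5/[z]
after 12 — deliver 0→1: n1:lead/b5/[z]
after 13 — deliver 1→3: n3:foll/b5/[z]
after 14 — deliver 3→1: ·
after 15 — timeout(2): n2:cand/b10/[z]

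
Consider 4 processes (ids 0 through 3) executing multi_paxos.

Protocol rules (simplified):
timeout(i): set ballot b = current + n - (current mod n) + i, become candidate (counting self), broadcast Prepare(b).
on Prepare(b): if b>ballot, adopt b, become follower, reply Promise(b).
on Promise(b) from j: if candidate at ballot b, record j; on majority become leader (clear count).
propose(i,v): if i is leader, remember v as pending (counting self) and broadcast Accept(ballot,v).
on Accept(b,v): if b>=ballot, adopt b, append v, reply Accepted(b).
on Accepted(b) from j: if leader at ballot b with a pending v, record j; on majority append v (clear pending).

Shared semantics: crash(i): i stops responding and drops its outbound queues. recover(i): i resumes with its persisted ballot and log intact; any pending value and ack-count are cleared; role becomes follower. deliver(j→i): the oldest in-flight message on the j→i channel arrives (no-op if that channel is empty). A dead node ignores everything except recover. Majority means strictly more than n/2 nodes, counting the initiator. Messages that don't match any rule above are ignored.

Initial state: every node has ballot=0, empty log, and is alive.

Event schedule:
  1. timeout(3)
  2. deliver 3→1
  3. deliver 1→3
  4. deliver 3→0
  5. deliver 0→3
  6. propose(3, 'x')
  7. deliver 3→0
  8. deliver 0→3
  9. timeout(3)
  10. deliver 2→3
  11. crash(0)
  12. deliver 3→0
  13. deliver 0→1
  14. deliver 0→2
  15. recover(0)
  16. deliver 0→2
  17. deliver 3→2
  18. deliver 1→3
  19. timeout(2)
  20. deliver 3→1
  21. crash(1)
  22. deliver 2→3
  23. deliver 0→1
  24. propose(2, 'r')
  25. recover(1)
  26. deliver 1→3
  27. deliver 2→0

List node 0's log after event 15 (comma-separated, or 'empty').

e1 timeout(3): 3[cand,b=7,-]
e2 deliver 3→1: 1[foll,b=7,-]
e3 deliver 1→3: ·
e4 deliver 3→0: 0[foll,b=7,-]
e5 deliver 0→3: 3[lead,b=7,-]
e6 propose(3,'x'): ·
e7 deliver 3→0: 0[foll,b=7,x]
e8 deliver 0→3: ·
e9 timeout(3): 3[cand,b=11,-]
e10 deliver 2→3: ·
e11 crash(0): 0[✗foll,b=7,x]
e12 deliver 3→0: ·
e13 deliver 0→1: ·
e14 deliver 0→2: ·
e15 recover(0): 0[foll,b=7,x]

x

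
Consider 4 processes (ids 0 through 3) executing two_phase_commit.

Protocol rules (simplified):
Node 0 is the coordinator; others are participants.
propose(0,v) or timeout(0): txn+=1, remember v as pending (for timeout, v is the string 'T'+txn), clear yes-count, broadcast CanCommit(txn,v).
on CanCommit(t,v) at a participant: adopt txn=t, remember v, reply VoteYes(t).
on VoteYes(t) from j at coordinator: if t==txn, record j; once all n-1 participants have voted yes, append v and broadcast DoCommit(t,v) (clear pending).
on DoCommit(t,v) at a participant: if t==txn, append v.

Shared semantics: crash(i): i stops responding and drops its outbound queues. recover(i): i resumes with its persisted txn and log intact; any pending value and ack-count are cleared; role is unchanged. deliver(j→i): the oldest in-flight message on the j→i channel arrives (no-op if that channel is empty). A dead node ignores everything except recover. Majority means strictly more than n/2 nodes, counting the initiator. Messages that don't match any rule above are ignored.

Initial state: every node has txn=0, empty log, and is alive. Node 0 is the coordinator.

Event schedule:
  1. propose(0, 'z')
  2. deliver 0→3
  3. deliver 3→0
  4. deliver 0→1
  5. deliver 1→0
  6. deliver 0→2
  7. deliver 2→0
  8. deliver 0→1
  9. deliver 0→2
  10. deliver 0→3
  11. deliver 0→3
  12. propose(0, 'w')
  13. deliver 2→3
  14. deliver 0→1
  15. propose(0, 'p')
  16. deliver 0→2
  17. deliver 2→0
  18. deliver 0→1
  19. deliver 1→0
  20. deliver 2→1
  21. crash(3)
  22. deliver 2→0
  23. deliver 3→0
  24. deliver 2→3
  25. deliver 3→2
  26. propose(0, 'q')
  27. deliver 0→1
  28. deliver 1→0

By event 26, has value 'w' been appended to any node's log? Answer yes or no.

no

1. propose(0,'z'):  <0:coor t1 ->
2. deliver 0→3:  <3:part t1 ->
3. deliver 3→0:  nop
4. deliver 0→1:  <1:part t1 ->
5. deliver 1→0:  nop
6. deliver 0→2:  <2:part t1 ->
7. deliver 2→0:  <0:coor t1 z>
8. deliver 0→1:  <1:part t1 z>
9. deliver 0→2:  <2:part t1 z>
10. deliver 0→3:  <3:part t1 z>
11. deliver 0→3:  nop
12. propose(0,'w'):  <0:coor t2 z>
13. deliver 2→3:  nop
14. deliver 0→1:  <1:part t2 z>
15. propose(0,'p'):  <0:coor t3 z>
16. deliver 0→2:  <2:part t2 z>
17. deliver 2→0:  nop
18. deliver 0→1:  <1:part t3 z>
19. deliver 1→0:  nop
20. deliver 2→1:  nop
21. crash(3):  <3:✗part t1 z>
22. deliver 2→0:  nop
23. deliver 3→0:  nop
24. deliver 2→3:  nop
25. deliver 3→2:  nop
26. propose(0,'q'):  <0:coor t4 z>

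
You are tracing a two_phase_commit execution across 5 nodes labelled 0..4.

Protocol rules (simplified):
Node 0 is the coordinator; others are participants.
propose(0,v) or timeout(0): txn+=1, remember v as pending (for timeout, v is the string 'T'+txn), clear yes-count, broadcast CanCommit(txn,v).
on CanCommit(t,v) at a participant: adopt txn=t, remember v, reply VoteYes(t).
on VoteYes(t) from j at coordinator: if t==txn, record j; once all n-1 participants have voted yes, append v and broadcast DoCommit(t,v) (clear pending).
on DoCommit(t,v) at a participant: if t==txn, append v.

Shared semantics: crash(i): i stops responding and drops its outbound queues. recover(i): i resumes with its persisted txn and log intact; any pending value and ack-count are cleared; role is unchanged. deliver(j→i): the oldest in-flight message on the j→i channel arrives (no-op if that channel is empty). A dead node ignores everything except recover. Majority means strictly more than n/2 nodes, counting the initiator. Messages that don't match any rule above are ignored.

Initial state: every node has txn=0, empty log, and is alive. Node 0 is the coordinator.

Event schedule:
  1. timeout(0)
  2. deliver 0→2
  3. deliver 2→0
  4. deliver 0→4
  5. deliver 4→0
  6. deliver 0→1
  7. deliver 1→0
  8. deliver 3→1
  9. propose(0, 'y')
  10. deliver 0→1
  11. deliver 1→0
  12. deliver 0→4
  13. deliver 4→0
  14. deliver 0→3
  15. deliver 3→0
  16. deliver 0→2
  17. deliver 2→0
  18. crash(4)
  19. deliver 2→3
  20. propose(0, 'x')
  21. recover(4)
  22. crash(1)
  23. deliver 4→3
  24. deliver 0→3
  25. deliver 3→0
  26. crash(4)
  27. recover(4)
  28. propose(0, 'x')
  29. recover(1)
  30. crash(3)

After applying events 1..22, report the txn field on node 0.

step 1 timeout(0): 0={coor,t=1,log=-}
step 2 deliver 0→2: 2={part,t=1,log=-}
step 3 deliver 2→0: —
step 4 deliver 0→4: 4={part,t=1,log=-}
step 5 deliver 4→0: —
step 6 deliver 0→1: 1={part,t=1,log=-}
step 7 deliver 1→0: —
step 8 deliver 3→1: —
step 9 propose(0,'y'): 0={coor,t=2,log=-}
step 10 deliver 0→1: 1={part,t=2,log=-}
step 11 deliver 1→0: —
step 12 deliver 0→4: 4={part,t=2,log=-}
step 13 deliver 4→0: —
step 14 deliver 0→3: 3={part,t=1,log=-}
step 15 deliver 3→0: —
step 16 deliver 0→2: 2={part,t=2,log=-}
step 17 deliver 2→0: —
step 18 crash(4): 4={✗part,t=2,log=-}
step 19 deliver 2→3: —
step 20 propose(0,'x'): 0={coor,t=3,log=-}
step 21 recover(4): 4={part,t=2,log=-}
step 22 crash(1): 1={✗part,t=2,log=-}

3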